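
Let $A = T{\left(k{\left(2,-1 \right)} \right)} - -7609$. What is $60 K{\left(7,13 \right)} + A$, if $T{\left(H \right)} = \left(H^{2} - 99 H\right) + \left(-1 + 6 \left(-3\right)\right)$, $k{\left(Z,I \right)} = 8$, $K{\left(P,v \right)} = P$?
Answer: $7282$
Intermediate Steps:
$T{\left(H \right)} = -19 + H^{2} - 99 H$ ($T{\left(H \right)} = \left(H^{2} - 99 H\right) - 19 = -19 + H^{2} - 99 H$)
$A = 6862$ ($A = \left(-19 + 8^{2} - 792\right) - -7609 = \left(-19 + 64 - 792\right) + 7609 = -747 + 7609 = 6862$)
$60 K{\left(7,13 \right)} + A = 60 \cdot 7 + 6862 = 420 + 6862 = 7282$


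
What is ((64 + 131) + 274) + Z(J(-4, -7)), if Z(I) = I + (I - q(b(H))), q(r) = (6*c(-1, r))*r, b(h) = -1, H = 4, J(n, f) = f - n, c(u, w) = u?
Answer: 457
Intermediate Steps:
q(r) = -6*r (q(r) = (6*(-1))*r = -6*r)
Z(I) = -6 + 2*I (Z(I) = I + (I - (-6)*(-1)) = I + (I - 1*6) = I + (I - 6) = I + (-6 + I) = -6 + 2*I)
((64 + 131) + 274) + Z(J(-4, -7)) = ((64 + 131) + 274) + (-6 + 2*(-7 - 1*(-4))) = (195 + 274) + (-6 + 2*(-7 + 4)) = 469 + (-6 + 2*(-3)) = 469 + (-6 - 6) = 469 - 12 = 457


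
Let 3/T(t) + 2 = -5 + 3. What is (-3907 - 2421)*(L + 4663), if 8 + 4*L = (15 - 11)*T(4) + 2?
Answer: -29493226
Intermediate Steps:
T(t) = -¾ (T(t) = 3/(-2 + (-5 + 3)) = 3/(-2 - 2) = 3/(-4) = 3*(-¼) = -¾)
L = -9/4 (L = -2 + ((15 - 11)*(-¾) + 2)/4 = -2 + (4*(-¾) + 2)/4 = -2 + (-3 + 2)/4 = -2 + (¼)*(-1) = -2 - ¼ = -9/4 ≈ -2.2500)
(-3907 - 2421)*(L + 4663) = (-3907 - 2421)*(-9/4 + 4663) = -6328*18643/4 = -29493226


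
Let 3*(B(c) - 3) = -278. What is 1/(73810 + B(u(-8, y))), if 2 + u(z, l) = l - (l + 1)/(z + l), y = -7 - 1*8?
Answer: 3/221161 ≈ 1.3565e-5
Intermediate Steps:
y = -15 (y = -7 - 8 = -15)
u(z, l) = -2 + l - (1 + l)/(l + z) (u(z, l) = -2 + (l - (l + 1)/(z + l)) = -2 + (l - (1 + l)/(l + z)) = -2 + l - (1 + l)/(l + z))
B(c) = -269/3 (B(c) = 3 + (⅓)*(-278) = 3 - 278/3 = -269/3)
1/(73810 + B(u(-8, y))) = 1/(73810 - 269/3) = 1/(221161/3) = 3/221161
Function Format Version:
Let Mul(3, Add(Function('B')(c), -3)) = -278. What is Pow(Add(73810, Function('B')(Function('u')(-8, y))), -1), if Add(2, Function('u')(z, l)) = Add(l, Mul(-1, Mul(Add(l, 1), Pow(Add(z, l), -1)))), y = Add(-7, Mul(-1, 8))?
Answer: Rational(3, 221161) ≈ 1.3565e-5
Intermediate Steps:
y = -15 (y = Add(-7, -8) = -15)
Function('u')(z, l) = Add(-2, l, Mul(-1, Pow(Add(l, z), -1), Add(1, l))) (Function('u')(z, l) = Add(-2, Add(l, Mul(-1, Mul(Add(l, 1), Pow(Add(z, l), -1))))) = Add(-2, Add(l, Mul(-1, Mul(Add(1, l), Pow(Add(l, z), -1))))) = Add(-2, Add(l, Mul(-1, Mul(Pow(Add(l, z), -1), Add(1, l))))) = Add(-2, Add(l, Mul(-1, Pow(Add(l, z), -1), Add(1, l)))) = Add(-2, l, Mul(-1, Pow(Add(l, z), -1), Add(1, l))))
Function('B')(c) = Rational(-269, 3) (Function('B')(c) = Add(3, Mul(Rational(1, 3), -278)) = Add(3, Rational(-278, 3)) = Rational(-269, 3))
Pow(Add(73810, Function('B')(Function('u')(-8, y))), -1) = Pow(Add(73810, Rational(-269, 3)), -1) = Pow(Rational(221161, 3), -1) = Rational(3, 221161)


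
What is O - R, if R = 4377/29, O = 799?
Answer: 18794/29 ≈ 648.07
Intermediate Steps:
R = 4377/29 (R = 4377*(1/29) = 4377/29 ≈ 150.93)
O - R = 799 - 1*4377/29 = 799 - 4377/29 = 18794/29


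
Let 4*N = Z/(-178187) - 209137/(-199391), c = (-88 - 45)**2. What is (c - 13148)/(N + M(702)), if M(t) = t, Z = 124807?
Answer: 322673325550594/49888743351309 ≈ 6.4679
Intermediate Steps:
c = 17689 (c = (-133)**2 = 17689)
N = 6190051041/71057768234 (N = (124807/(-178187) - 209137/(-199391))/4 = (124807*(-1/178187) - 209137*(-1/199391))/4 = (-124807/178187 + 209137/199391)/4 = (1/4)*(12380102082/35528884117) = 6190051041/71057768234 ≈ 0.087113)
(c - 13148)/(N + M(702)) = (17689 - 13148)/(6190051041/71057768234 + 702) = 4541/(49888743351309/71057768234) = 4541*(71057768234/49888743351309) = 322673325550594/49888743351309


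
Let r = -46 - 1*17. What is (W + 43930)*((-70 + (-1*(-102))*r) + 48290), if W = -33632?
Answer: 430394612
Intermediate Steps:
r = -63 (r = -46 - 17 = -63)
(W + 43930)*((-70 + (-1*(-102))*r) + 48290) = (-33632 + 43930)*((-70 - 1*(-102)*(-63)) + 48290) = 10298*((-70 + 102*(-63)) + 48290) = 10298*((-70 - 6426) + 48290) = 10298*(-6496 + 48290) = 10298*41794 = 430394612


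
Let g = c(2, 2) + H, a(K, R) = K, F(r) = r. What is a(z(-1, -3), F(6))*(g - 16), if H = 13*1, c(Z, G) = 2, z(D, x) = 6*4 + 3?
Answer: -27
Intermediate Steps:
z(D, x) = 27 (z(D, x) = 24 + 3 = 27)
H = 13
g = 15 (g = 2 + 13 = 15)
a(z(-1, -3), F(6))*(g - 16) = 27*(15 - 16) = 27*(-1) = -27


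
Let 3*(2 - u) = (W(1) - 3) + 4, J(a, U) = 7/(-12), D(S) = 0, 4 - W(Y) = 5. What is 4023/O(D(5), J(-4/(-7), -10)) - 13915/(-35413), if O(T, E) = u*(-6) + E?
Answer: -1707496823/5347363 ≈ -319.32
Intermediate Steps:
W(Y) = -1 (W(Y) = 4 - 1*5 = 4 - 5 = -1)
J(a, U) = -7/12 (J(a, U) = 7*(-1/12) = -7/12)
u = 2 (u = 2 - ((-1 - 3) + 4)/3 = 2 - (-4 + 4)/3 = 2 - ⅓*0 = 2 + 0 = 2)
O(T, E) = -12 + E (O(T, E) = 2*(-6) + E = -12 + E)
4023/O(D(5), J(-4/(-7), -10)) - 13915/(-35413) = 4023/(-12 - 7/12) - 13915/(-35413) = 4023/(-151/12) - 13915*(-1/35413) = 4023*(-12/151) + 13915/35413 = -48276/151 + 13915/35413 = -1707496823/5347363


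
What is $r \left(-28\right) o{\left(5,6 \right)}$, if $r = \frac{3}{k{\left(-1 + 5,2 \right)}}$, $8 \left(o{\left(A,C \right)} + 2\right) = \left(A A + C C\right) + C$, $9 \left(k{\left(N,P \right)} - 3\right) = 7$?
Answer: $- \frac{567}{4} \approx -141.75$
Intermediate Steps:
$k{\left(N,P \right)} = \frac{34}{9}$ ($k{\left(N,P \right)} = 3 + \frac{1}{9} \cdot 7 = 3 + \frac{7}{9} = \frac{34}{9}$)
$o{\left(A,C \right)} = -2 + \frac{C}{8} + \frac{A^{2}}{8} + \frac{C^{2}}{8}$ ($o{\left(A,C \right)} = -2 + \frac{\left(A A + C C\right) + C}{8} = -2 + \frac{\left(A^{2} + C^{2}\right) + C}{8} = -2 + \frac{C + A^{2} + C^{2}}{8} = -2 + \left(\frac{C}{8} + \frac{A^{2}}{8} + \frac{C^{2}}{8}\right) = -2 + \frac{C}{8} + \frac{A^{2}}{8} + \frac{C^{2}}{8}$)
$r = \frac{27}{34}$ ($r = \frac{3}{\frac{34}{9}} = 3 \cdot \frac{9}{34} = \frac{27}{34} \approx 0.79412$)
$r \left(-28\right) o{\left(5,6 \right)} = \frac{27}{34} \left(-28\right) \left(-2 + \frac{1}{8} \cdot 6 + \frac{5^{2}}{8} + \frac{6^{2}}{8}\right) = - \frac{378 \left(-2 + \frac{3}{4} + \frac{1}{8} \cdot 25 + \frac{1}{8} \cdot 36\right)}{17} = - \frac{378 \left(-2 + \frac{3}{4} + \frac{25}{8} + \frac{9}{2}\right)}{17} = \left(- \frac{378}{17}\right) \frac{51}{8} = - \frac{567}{4}$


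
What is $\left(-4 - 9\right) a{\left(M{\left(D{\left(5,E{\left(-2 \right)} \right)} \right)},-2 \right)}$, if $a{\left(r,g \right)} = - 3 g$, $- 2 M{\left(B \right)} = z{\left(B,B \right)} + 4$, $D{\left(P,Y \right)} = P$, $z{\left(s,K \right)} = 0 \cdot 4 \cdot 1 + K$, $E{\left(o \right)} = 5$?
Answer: $-78$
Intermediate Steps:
$z{\left(s,K \right)} = K$ ($z{\left(s,K \right)} = 0 \cdot 1 + K = 0 + K = K$)
$M{\left(B \right)} = -2 - \frac{B}{2}$ ($M{\left(B \right)} = - \frac{B + 4}{2} = - \frac{4 + B}{2} = -2 - \frac{B}{2}$)
$\left(-4 - 9\right) a{\left(M{\left(D{\left(5,E{\left(-2 \right)} \right)} \right)},-2 \right)} = \left(-4 - 9\right) \left(\left(-3\right) \left(-2\right)\right) = \left(-13\right) 6 = -78$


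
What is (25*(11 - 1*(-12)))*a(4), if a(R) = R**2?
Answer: 9200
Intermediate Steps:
(25*(11 - 1*(-12)))*a(4) = (25*(11 - 1*(-12)))*4**2 = (25*(11 + 12))*16 = (25*23)*16 = 575*16 = 9200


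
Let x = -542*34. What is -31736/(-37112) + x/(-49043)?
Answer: 280041073/227510477 ≈ 1.2309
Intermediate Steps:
x = -18428
-31736/(-37112) + x/(-49043) = -31736/(-37112) - 18428/(-49043) = -31736*(-1/37112) - 18428*(-1/49043) = 3967/4639 + 18428/49043 = 280041073/227510477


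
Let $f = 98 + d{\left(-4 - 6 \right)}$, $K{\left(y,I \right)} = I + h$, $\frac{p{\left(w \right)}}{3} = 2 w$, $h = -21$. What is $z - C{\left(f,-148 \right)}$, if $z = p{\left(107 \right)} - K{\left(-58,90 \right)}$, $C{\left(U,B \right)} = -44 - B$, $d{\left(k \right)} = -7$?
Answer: $469$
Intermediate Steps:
$p{\left(w \right)} = 6 w$ ($p{\left(w \right)} = 3 \cdot 2 w = 6 w$)
$K{\left(y,I \right)} = -21 + I$ ($K{\left(y,I \right)} = I - 21 = -21 + I$)
$f = 91$ ($f = 98 - 7 = 91$)
$z = 573$ ($z = 6 \cdot 107 - \left(-21 + 90\right) = 642 - 69 = 573$)
$z - C{\left(f,-148 \right)} = 573 - \left(-44 - -148\right) = 573 - \left(-44 + 148\right) = 573 - 104 = 469$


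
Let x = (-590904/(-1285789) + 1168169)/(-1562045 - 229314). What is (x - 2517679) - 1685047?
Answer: -9680181052708347471/2303309697251 ≈ -4.2027e+6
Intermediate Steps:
x = -1502019441245/2303309697251 (x = (-590904*(-1/1285789) + 1168169)/(-1791359) = (590904/1285789 + 1168169)*(-1/1791359) = (1502019441245/1285789)*(-1/1791359) = -1502019441245/2303309697251 ≈ -0.65211)
(x - 2517679) - 1685047 = (-1502019441245/2303309697251 - 2517679) - 1685047 = -5798995957284641674/2303309697251 - 1685047 = -9680181052708347471/2303309697251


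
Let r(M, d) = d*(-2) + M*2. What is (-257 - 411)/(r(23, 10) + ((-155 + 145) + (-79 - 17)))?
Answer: 167/20 ≈ 8.3500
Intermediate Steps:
r(M, d) = -2*d + 2*M
(-257 - 411)/(r(23, 10) + ((-155 + 145) + (-79 - 17))) = (-257 - 411)/((-2*10 + 2*23) + ((-155 + 145) + (-79 - 17))) = -668/((-20 + 46) + (-10 - 96)) = -668/(26 - 106) = -668/(-80) = -668*(-1/80) = 167/20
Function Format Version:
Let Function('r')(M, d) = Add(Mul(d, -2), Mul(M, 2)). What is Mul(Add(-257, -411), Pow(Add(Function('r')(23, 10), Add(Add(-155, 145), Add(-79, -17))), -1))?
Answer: Rational(167, 20) ≈ 8.3500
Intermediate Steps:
Function('r')(M, d) = Add(Mul(-2, d), Mul(2, M))
Mul(Add(-257, -411), Pow(Add(Function('r')(23, 10), Add(Add(-155, 145), Add(-79, -17))), -1)) = Mul(Add(-257, -411), Pow(Add(Add(Mul(-2, 10), Mul(2, 23)), Add(Add(-155, 145), Add(-79, -17))), -1)) = Mul(-668, Pow(Add(Add(-20, 46), Add(-10, -96)), -1)) = Mul(-668, Pow(Add(26, -106), -1)) = Mul(-668, Pow(-80, -1)) = Mul(-668, Rational(-1, 80)) = Rational(167, 20)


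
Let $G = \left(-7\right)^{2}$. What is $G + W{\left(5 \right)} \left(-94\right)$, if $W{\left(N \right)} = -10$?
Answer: $989$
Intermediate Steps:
$G = 49$
$G + W{\left(5 \right)} \left(-94\right) = 49 - -940 = 49 + 940 = 989$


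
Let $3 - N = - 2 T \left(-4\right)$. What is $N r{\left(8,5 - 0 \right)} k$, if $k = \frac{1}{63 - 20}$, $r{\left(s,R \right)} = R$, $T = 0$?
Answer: $\frac{15}{43} \approx 0.34884$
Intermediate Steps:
$N = 3$ ($N = 3 - \left(-2\right) 0 \left(-4\right) = 3 - 0 \left(-4\right) = 3 - 0 = 3 + 0 = 3$)
$k = \frac{1}{43} \approx 0.023256$
$N r{\left(8,5 - 0 \right)} k = 3 \left(5 - 0\right) \frac{1}{43} = 3 \left(5 + 0\right) \frac{1}{43} = 3 \cdot 5 \cdot \frac{1}{43} = 15 \cdot \frac{1}{43} = \frac{15}{43}$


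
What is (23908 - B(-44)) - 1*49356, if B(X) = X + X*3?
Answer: -25272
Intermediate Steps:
B(X) = 4*X (B(X) = X + 3*X = 4*X)
(23908 - B(-44)) - 1*49356 = (23908 - 4*(-44)) - 1*49356 = (23908 - 1*(-176)) - 49356 = (23908 + 176) - 49356 = 24084 - 49356 = -25272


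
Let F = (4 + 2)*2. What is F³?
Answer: 1728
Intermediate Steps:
F = 12 (F = 6*2 = 12)
F³ = 12³ = 1728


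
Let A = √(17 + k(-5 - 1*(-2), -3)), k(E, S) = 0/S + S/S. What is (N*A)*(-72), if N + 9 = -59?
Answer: 14688*√2 ≈ 20772.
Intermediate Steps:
k(E, S) = 1 (k(E, S) = 0 + 1 = 1)
N = -68 (N = -9 - 59 = -68)
A = 3*√2 (A = √(17 + 1) = √18 = 3*√2 ≈ 4.2426)
(N*A)*(-72) = -204*√2*(-72) = 14688*√2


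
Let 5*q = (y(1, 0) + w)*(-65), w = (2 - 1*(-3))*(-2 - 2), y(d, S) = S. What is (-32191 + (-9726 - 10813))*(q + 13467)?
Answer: -723824710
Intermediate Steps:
w = -20 (w = (2 + 3)*(-4) = 5*(-4) = -20)
q = 260 (q = ((0 - 20)*(-65))/5 = (-20*(-65))/5 = (1/5)*1300 = 260)
(-32191 + (-9726 - 10813))*(q + 13467) = (-32191 + (-9726 - 10813))*(260 + 13467) = (-32191 - 20539)*13727 = -52730*13727 = -723824710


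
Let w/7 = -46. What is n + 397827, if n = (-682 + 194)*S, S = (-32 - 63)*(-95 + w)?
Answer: -18934293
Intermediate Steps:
w = -322 (w = 7*(-46) = -322)
S = 39615 (S = (-32 - 63)*(-95 - 322) = -95*(-417) = 39615)
n = -19332120 (n = (-682 + 194)*39615 = -488*39615 = -19332120)
n + 397827 = -19332120 + 397827 = -18934293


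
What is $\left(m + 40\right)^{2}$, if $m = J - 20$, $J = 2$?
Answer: $484$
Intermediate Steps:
$m = -18$ ($m = 2 - 20 = -18$)
$\left(m + 40\right)^{2} = \left(-18 + 40\right)^{2} = 22^{2} = 484$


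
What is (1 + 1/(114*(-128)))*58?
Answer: 423139/7296 ≈ 57.996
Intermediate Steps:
(1 + 1/(114*(-128)))*58 = (1 + (1/114)*(-1/128))*58 = (1 - 1/14592)*58 = (14591/14592)*58 = 423139/7296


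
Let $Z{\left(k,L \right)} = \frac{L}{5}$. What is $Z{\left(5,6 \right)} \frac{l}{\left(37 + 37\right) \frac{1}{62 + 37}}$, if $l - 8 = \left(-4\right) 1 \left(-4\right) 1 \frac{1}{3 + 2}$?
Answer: $\frac{16632}{925} \approx 17.981$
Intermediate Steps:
$l = \frac{56}{5}$ ($l = 8 + \left(-4\right) 1 \left(-4\right) 1 \frac{1}{3 + 2} = 8 + \left(-4\right) \left(-4\right) 1 \cdot \frac{1}{5} = 8 + 16 \cdot 1 \cdot \frac{1}{5} = 8 + 16 \cdot \frac{1}{5} = 8 + \frac{16}{5} = \frac{56}{5} \approx 11.2$)
$Z{\left(k,L \right)} = \frac{L}{5}$ ($Z{\left(k,L \right)} = L \frac{1}{5} = \frac{L}{5}$)
$Z{\left(5,6 \right)} \frac{l}{\left(37 + 37\right) \frac{1}{62 + 37}} = \frac{1}{5} \cdot 6 \frac{56}{5 \frac{37 + 37}{62 + 37}} = \frac{6 \frac{56}{5 \cdot \frac{74}{99}}}{5} = \frac{6 \cdot \frac{56}{5} \cdot \frac{99}{74}}{5} = \frac{6}{5} \cdot \frac{2772}{185} = \frac{16632}{925}$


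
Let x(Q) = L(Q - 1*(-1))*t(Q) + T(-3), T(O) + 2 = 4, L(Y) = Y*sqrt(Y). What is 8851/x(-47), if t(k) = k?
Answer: 8851/107507614 - 9567931*I*sqrt(46)/107507614 ≈ 8.2329e-5 - 0.60361*I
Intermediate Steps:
L(Y) = Y**(3/2)
T(O) = 2 (T(O) = -2 + 4 = 2)
x(Q) = 2 + Q*(1 + Q)**(3/2) (x(Q) = (Q - 1*(-1))**(3/2)*Q + 2 = (Q + 1)**(3/2)*Q + 2 = (1 + Q)**(3/2)*Q + 2 = Q*(1 + Q)**(3/2) + 2 = 2 + Q*(1 + Q)**(3/2))
8851/x(-47) = 8851/(2 - 47*(1 - 47)**(3/2)) = 8851/(2 - (-2162)*I*sqrt(46)) = 8851/(2 + 2162*I*sqrt(46))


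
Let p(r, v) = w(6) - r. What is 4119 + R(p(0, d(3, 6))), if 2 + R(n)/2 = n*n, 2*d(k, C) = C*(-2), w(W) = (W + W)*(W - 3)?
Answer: 6707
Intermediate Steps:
w(W) = 2*W*(-3 + W) (w(W) = (2*W)*(-3 + W) = 2*W*(-3 + W))
d(k, C) = -C (d(k, C) = (C*(-2))/2 = (-2*C)/2 = -C)
p(r, v) = 36 - r (p(r, v) = 2*6*(-3 + 6) - r = 2*6*3 - r = 36 - r)
R(n) = -4 + 2*n² (R(n) = -4 + 2*(n*n) = -4 + 2*n²)
4119 + R(p(0, d(3, 6))) = 4119 + (-4 + 2*(36 - 1*0)²) = 4119 + (-4 + 2*(36 + 0)²) = 4119 + (-4 + 2*36²) = 4119 + (-4 + 2*1296) = 4119 + (-4 + 2592) = 4119 + 2588 = 6707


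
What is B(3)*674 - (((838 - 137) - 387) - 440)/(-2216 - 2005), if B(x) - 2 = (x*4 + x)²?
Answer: 10250864/67 ≈ 1.5300e+5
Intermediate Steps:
B(x) = 2 + 25*x² (B(x) = 2 + (x*4 + x)² = 2 + (4*x + x)² = 2 + (5*x)² = 2 + 25*x²)
B(3)*674 - (((838 - 137) - 387) - 440)/(-2216 - 2005) = (2 + 25*3²)*674 - (((838 - 137) - 387) - 440)/(-2216 - 2005) = (2 + 25*9)*674 - ((701 - 387) - 440)/(-4221) = (2 + 225)*674 - (314 - 440)*(-1)/4221 = 227*674 - (-126)*(-1)/4221 = 152998 - 1*2/67 = 152998 - 2/67 = 10250864/67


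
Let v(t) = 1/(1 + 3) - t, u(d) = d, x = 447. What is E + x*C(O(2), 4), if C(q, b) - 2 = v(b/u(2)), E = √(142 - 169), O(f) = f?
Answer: 447/4 + 3*I*√3 ≈ 111.75 + 5.1962*I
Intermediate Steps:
E = 3*I*√3 (E = √(-27) = 3*I*√3 ≈ 5.1962*I)
v(t) = ¼ - t (v(t) = 1/4 - t = ¼ - t)
C(q, b) = 9/4 - b/2 (C(q, b) = 2 + (¼ - b/2) = 9/4 - b/2)
E + x*C(O(2), 4) = 3*I*√3 + 447*(9/4 - ½*4) = 3*I*√3 + 447*(9/4 - 2) = 3*I*√3 + 447*(¼) = 3*I*√3 + 447/4 = 447/4 + 3*I*√3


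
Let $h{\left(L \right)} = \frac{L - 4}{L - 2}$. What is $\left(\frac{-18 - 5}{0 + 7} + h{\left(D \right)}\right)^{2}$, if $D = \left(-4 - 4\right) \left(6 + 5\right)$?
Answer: $\frac{508369}{99225} \approx 5.1234$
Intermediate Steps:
$D = -88$ ($D = \left(-8\right) 11 = -88$)
$h{\left(L \right)} = \frac{-4 + L}{-2 + L}$
$\left(\frac{-18 - 5}{0 + 7} + h{\left(D \right)}\right)^{2} = \left(\frac{-18 - 5}{0 + 7} + \frac{-4 - 88}{-2 - 88}\right)^{2} = \left(- \frac{23}{7} + \frac{1}{-90} \left(-92\right)\right)^{2} = \left(\left(-23\right) \frac{1}{7} - - \frac{46}{45}\right)^{2} = \left(- \frac{23}{7} + \frac{46}{45}\right)^{2} = \left(- \frac{713}{315}\right)^{2} = \frac{508369}{99225}$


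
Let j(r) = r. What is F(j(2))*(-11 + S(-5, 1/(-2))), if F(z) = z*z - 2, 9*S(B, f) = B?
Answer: -208/9 ≈ -23.111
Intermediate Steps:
S(B, f) = B/9
F(z) = -2 + z² (F(z) = z² - 2 = -2 + z²)
F(j(2))*(-11 + S(-5, 1/(-2))) = (-2 + 2²)*(-11 + (⅑)*(-5)) = (-2 + 4)*(-11 - 5/9) = 2*(-104/9) = -208/9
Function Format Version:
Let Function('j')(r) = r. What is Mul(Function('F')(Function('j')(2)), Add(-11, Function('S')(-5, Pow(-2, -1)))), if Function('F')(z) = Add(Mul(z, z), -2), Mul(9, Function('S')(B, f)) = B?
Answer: Rational(-208, 9) ≈ -23.111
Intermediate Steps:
Function('S')(B, f) = Mul(Rational(1, 9), B)
Function('F')(z) = Add(-2, Pow(z, 2)) (Function('F')(z) = Add(Pow(z, 2), -2) = Add(-2, Pow(z, 2)))
Mul(Function('F')(Function('j')(2)), Add(-11, Function('S')(-5, Pow(-2, -1)))) = Mul(Add(-2, Pow(2, 2)), Add(-11, Mul(Rational(1, 9), -5))) = Mul(Add(-2, 4), Add(-11, Rational(-5, 9))) = Mul(2, Rational(-104, 9)) = Rational(-208, 9)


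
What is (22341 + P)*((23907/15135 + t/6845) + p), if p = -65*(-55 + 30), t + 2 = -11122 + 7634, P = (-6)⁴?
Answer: 265458195100812/6906605 ≈ 3.8435e+7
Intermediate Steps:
P = 1296
t = -3490 (t = -2 + (-11122 + 7634) = -2 - 3488 = -3490)
p = 1625 (p = -65*(-25) = 1625)
(22341 + P)*((23907/15135 + t/6845) + p) = (22341 + 1296)*((23907/15135 - 3490/6845) + 1625) = 23637*((23907*(1/15135) - 3490*1/6845) + 1625) = 23637*((7969/5045 - 698/1369) + 1625) = 23637*(7388151/6906605 + 1625) = 23637*(11230621276/6906605) = 265458195100812/6906605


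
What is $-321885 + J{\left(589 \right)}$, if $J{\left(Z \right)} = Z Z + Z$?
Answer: $25625$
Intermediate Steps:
$J{\left(Z \right)} = Z + Z^{2}$ ($J{\left(Z \right)} = Z^{2} + Z = Z + Z^{2}$)
$-321885 + J{\left(589 \right)} = -321885 + 589 \left(1 + 589\right) = -321885 + 589 \cdot 590 = -321885 + 347510 = 25625$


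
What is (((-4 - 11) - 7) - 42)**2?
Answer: 4096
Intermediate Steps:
(((-4 - 11) - 7) - 42)**2 = ((-15 - 7) - 42)**2 = (-22 - 42)**2 = (-64)**2 = 4096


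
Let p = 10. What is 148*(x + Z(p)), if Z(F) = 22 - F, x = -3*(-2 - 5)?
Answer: 4884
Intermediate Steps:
x = 21 (x = -3*(-7) = 21)
148*(x + Z(p)) = 148*(21 + (22 - 1*10)) = 148*(21 + (22 - 10)) = 148*(21 + 12) = 148*33 = 4884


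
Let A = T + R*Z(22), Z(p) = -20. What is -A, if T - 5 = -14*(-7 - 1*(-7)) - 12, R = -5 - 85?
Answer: -1793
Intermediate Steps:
R = -90
T = -7 (T = 5 + (-14*(-7 - 1*(-7)) - 12) = 5 + (-14*(-7 + 7) - 12) = 5 + (-14*0 - 12) = 5 + (0 - 12) = 5 - 12 = -7)
A = 1793 (A = -7 - 90*(-20) = -7 + 1800 = 1793)
-A = -1*1793 = -1793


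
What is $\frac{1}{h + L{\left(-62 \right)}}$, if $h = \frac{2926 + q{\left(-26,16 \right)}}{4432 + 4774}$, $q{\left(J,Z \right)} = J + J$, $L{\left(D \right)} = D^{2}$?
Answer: $\frac{4603}{17695369} \approx 0.00026012$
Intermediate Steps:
$q{\left(J,Z \right)} = 2 J$
$h = \frac{1437}{4603}$ ($h = \frac{2926 + 2 \left(-26\right)}{4432 + 4774} = \frac{2926 - 52}{9206} = 2874 \cdot \frac{1}{9206} = \frac{1437}{4603} \approx 0.31219$)
$\frac{1}{h + L{\left(-62 \right)}} = \frac{1}{\frac{1437}{4603} + \left(-62\right)^{2}} = \frac{1}{\frac{1437}{4603} + 3844} = \frac{1}{\frac{17695369}{4603}} = \frac{4603}{17695369}$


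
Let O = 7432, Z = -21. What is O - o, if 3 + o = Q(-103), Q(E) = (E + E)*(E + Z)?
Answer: -18109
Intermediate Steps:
Q(E) = 2*E*(-21 + E) (Q(E) = (E + E)*(E - 21) = (2*E)*(-21 + E) = 2*E*(-21 + E))
o = 25541 (o = -3 + 2*(-103)*(-21 - 103) = -3 + 2*(-103)*(-124) = -3 + 25544 = 25541)
O - o = 7432 - 1*25541 = 7432 - 25541 = -18109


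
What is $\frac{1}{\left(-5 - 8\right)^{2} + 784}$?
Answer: $\frac{1}{953} \approx 0.0010493$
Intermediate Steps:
$\frac{1}{\left(-5 - 8\right)^{2} + 784} = \frac{1}{\left(-13\right)^{2} + 784} = \frac{1}{169 + 784} = \frac{1}{953}$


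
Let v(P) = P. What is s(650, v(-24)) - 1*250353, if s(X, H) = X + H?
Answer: -249727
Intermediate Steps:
s(X, H) = H + X
s(650, v(-24)) - 1*250353 = (-24 + 650) - 1*250353 = 626 - 250353 = -249727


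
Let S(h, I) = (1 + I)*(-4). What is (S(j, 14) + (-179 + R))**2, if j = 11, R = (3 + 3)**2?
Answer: 41209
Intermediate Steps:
R = 36 (R = 6**2 = 36)
S(h, I) = -4 - 4*I
(S(j, 14) + (-179 + R))**2 = ((-4 - 4*14) + (-179 + 36))**2 = ((-4 - 56) - 143)**2 = (-60 - 143)**2 = (-203)**2 = 41209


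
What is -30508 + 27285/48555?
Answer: -98752577/3237 ≈ -30507.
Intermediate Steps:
-30508 + 27285/48555 = -30508 + 27285*(1/48555) = -30508 + 1819/3237 = -98752577/3237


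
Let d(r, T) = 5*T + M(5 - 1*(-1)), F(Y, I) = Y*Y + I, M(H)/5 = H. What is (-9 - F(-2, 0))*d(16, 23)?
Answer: -1885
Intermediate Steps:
M(H) = 5*H
F(Y, I) = I + Y² (F(Y, I) = Y² + I = I + Y²)
d(r, T) = 30 + 5*T (d(r, T) = 5*T + 5*(5 - 1*(-1)) = 5*T + 5*(5 + 1) = 5*T + 5*6 = 5*T + 30 = 30 + 5*T)
(-9 - F(-2, 0))*d(16, 23) = (-9 - (0 + (-2)²))*(30 + 5*23) = (-9 - (0 + 4))*(30 + 115) = (-9 - 1*4)*145 = (-9 - 4)*145 = -13*145 = -1885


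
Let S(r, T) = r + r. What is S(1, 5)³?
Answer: 8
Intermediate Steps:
S(r, T) = 2*r
S(1, 5)³ = (2*1)³ = 2³ = 8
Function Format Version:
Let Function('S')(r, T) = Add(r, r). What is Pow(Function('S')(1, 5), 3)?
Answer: 8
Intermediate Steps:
Function('S')(r, T) = Mul(2, r)
Pow(Function('S')(1, 5), 3) = Pow(Mul(2, 1), 3) = Pow(2, 3) = 8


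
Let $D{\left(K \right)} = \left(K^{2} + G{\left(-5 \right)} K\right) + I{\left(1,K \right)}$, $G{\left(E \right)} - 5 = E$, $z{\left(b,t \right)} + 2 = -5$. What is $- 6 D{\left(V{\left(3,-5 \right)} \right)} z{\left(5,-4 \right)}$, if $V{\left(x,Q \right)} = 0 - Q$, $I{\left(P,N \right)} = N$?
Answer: $1260$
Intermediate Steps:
$z{\left(b,t \right)} = -7$ ($z{\left(b,t \right)} = -2 - 5 = -7$)
$V{\left(x,Q \right)} = - Q$
$G{\left(E \right)} = 5 + E$
$D{\left(K \right)} = K + K^{2}$ ($D{\left(K \right)} = \left(K^{2} + \left(5 - 5\right) K\right) + K = \left(K^{2} + 0 K\right) + K = \left(K^{2} + 0\right) + K = K^{2} + K = K + K^{2}$)
$- 6 D{\left(V{\left(3,-5 \right)} \right)} z{\left(5,-4 \right)} = - 6 \left(-1\right) \left(-5\right) \left(1 - -5\right) \left(-7\right) = - 6 \cdot 5 \left(1 + 5\right) \left(-7\right) = - 6 \cdot 5 \cdot 6 \left(-7\right) = \left(-6\right) 30 \left(-7\right) = \left(-180\right) \left(-7\right) = 1260$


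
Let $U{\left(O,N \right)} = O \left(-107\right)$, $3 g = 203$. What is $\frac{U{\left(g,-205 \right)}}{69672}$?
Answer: $- \frac{21721}{209016} \approx -0.10392$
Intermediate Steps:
$g = \frac{203}{3}$ ($g = \frac{1}{3} \cdot 203 = \frac{203}{3} \approx 67.667$)
$U{\left(O,N \right)} = - 107 O$
$\frac{U{\left(g,-205 \right)}}{69672} = \frac{\left(-107\right) \frac{203}{3}}{69672} = \left(- \frac{21721}{3}\right) \frac{1}{69672} = - \frac{21721}{209016}$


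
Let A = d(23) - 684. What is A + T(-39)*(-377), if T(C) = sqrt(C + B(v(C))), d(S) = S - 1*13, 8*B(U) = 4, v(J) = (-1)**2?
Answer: -674 - 377*I*sqrt(154)/2 ≈ -674.0 - 2339.2*I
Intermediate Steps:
v(J) = 1
B(U) = 1/2 (B(U) = (1/8)*4 = 1/2)
d(S) = -13 + S (d(S) = S - 13 = -13 + S)
T(C) = sqrt(1/2 + C) (T(C) = sqrt(C + 1/2) = sqrt(1/2 + C))
A = -674 (A = (-13 + 23) - 684 = 10 - 684 = -674)
A + T(-39)*(-377) = -674 + (sqrt(2 + 4*(-39))/2)*(-377) = -674 + (sqrt(2 - 156)/2)*(-377) = -674 + (sqrt(-154)/2)*(-377) = -674 + ((I*sqrt(154))/2)*(-377) = -674 + (I*sqrt(154)/2)*(-377) = -674 - 377*I*sqrt(154)/2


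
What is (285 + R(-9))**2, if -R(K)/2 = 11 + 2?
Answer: 67081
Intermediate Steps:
R(K) = -26 (R(K) = -2*(11 + 2) = -2*13 = -26)
(285 + R(-9))**2 = (285 - 26)**2 = 259**2 = 67081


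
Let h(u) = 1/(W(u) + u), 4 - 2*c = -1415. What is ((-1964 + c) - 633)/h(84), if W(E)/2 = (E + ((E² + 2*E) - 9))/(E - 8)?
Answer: -39603525/76 ≈ -5.2110e+5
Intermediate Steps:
c = 1419/2 (c = 2 - ½*(-1415) = 2 + 1415/2 = 1419/2 ≈ 709.50)
W(E) = 2*(-9 + E² + 3*E)/(-8 + E) (W(E) = 2*((E + ((E² + 2*E) - 9))/(E - 8)) = 2*((E + (-9 + E² + 2*E))/(-8 + E)) = 2*((-9 + E² + 3*E)/(-8 + E)) = 2*(-9 + E² + 3*E)/(-8 + E))
h(u) = 1/(u + 2*(-9 + u² + 3*u)/(-8 + u)) (h(u) = 1/(2*(-9 + u² + 3*u)/(-8 + u) + u) = 1/(u + 2*(-9 + u² + 3*u)/(-8 + u)))
((-1964 + c) - 633)/h(84) = ((-1964 + 1419/2) - 633)/(((-8 + 84)/(-18 - 2*84 + 3*84²))) = (-2509/2 - 633)/((76/(-18 - 168 + 3*7056))) = -3775/(2*(76/(-18 - 168 + 21168))) = -3775/(2*(76/20982)) = -3775/(2*((1/20982)*76)) = -3775/(2*38/10491) = -3775/2*10491/38 = -39603525/76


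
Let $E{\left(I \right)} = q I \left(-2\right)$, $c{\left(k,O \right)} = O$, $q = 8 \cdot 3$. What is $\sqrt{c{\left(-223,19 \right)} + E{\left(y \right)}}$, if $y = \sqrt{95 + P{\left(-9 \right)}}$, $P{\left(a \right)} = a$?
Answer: $\sqrt{19 - 48 \sqrt{86}} \approx 20.643 i$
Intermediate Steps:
$q = 24$
$y = \sqrt{86}$ ($y = \sqrt{95 - 9} = \sqrt{86} \approx 9.2736$)
$E{\left(I \right)} = - 48 I$ ($E{\left(I \right)} = 24 I \left(-2\right) = - 48 I$)
$\sqrt{c{\left(-223,19 \right)} + E{\left(y \right)}} = \sqrt{19 - 48 \sqrt{86}}$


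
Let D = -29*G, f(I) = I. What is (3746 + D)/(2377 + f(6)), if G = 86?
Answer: 1252/2383 ≈ 0.52539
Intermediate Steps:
D = -2494 (D = -29*86 = -2494)
(3746 + D)/(2377 + f(6)) = (3746 - 2494)/(2377 + 6) = 1252/2383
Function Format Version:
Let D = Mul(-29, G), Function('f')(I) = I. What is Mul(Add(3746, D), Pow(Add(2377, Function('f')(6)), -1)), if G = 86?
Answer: Rational(1252, 2383) ≈ 0.52539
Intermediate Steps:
D = -2494 (D = Mul(-29, 86) = -2494)
Mul(Add(3746, D), Pow(Add(2377, Function('f')(6)), -1)) = Mul(Add(3746, -2494), Pow(Add(2377, 6), -1)) = Mul(1252, Pow(2383, -1)) = Mul(1252, Rational(1, 2383)) = Rational(1252, 2383)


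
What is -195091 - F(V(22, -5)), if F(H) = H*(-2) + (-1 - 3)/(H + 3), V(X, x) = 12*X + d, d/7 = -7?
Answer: -21218047/109 ≈ -1.9466e+5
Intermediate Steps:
d = -49 (d = 7*(-7) = -49)
V(X, x) = -49 + 12*X (V(X, x) = 12*X - 49 = -49 + 12*X)
F(H) = -4/(3 + H) - 2*H (F(H) = -2*H - 4/(3 + H) = -4/(3 + H) - 2*H)
-195091 - F(V(22, -5)) = -195091 - 2*(-2 - (-49 + 12*22)² - 3*(-49 + 12*22))/(3 + (-49 + 12*22)) = -195091 - 2*(-2 - (-49 + 264)² - 3*(-49 + 264))/(3 + (-49 + 264)) = -195091 - 2*(-2 - 1*215² - 3*215)/(3 + 215) = -195091 - 2*(-2 - 1*46225 - 645)/218 = -195091 - 2*(-2 - 46225 - 645)/218 = -195091 - 2*(-46872)/218 = -195091 - 1*(-46872/109) = -195091 + 46872/109 = -21218047/109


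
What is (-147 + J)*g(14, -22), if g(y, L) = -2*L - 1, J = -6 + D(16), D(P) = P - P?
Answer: -6579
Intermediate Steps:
D(P) = 0
J = -6 (J = -6 + 0 = -6)
g(y, L) = -1 - 2*L
(-147 + J)*g(14, -22) = (-147 - 6)*(-1 - 2*(-22)) = -153*(-1 + 44) = -153*43 = -6579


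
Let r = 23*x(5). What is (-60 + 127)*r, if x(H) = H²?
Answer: 38525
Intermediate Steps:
r = 575 (r = 23*5² = 23*25 = 575)
(-60 + 127)*r = (-60 + 127)*575 = 67*575 = 38525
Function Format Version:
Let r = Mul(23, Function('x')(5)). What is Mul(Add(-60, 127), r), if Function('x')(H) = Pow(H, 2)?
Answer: 38525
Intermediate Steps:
r = 575 (r = Mul(23, Pow(5, 2)) = Mul(23, 25) = 575)
Mul(Add(-60, 127), r) = Mul(Add(-60, 127), 575) = Mul(67, 575) = 38525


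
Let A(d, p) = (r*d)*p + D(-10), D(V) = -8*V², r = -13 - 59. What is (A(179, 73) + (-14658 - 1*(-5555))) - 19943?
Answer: -970670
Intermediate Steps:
r = -72
A(d, p) = -800 - 72*d*p (A(d, p) = (-72*d)*p - 8*(-10)² = -72*d*p - 8*100 = -72*d*p - 800 = -800 - 72*d*p)
(A(179, 73) + (-14658 - 1*(-5555))) - 19943 = ((-800 - 72*179*73) + (-14658 - 1*(-5555))) - 19943 = ((-800 - 940824) + (-14658 + 5555)) - 19943 = (-941624 - 9103) - 19943 = -950727 - 19943 = -970670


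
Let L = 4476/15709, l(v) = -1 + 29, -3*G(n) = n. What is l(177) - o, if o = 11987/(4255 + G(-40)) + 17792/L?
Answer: -894370891859/14328795 ≈ -62418.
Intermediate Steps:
G(n) = -n/3
l(v) = 28
L = 4476/15709 (L = 4476*(1/15709) = 4476/15709 ≈ 0.28493)
o = 894772098119/14328795 (o = 11987/(4255 - 1/3*(-40)) + 17792/(4476/15709) = 11987/(4255 + 40/3) + 17792*(15709/4476) = 11987/(12805/3) + 69873632/1119 = 11987*(3/12805) + 69873632/1119 = 35961/12805 + 69873632/1119 = 894772098119/14328795 ≈ 62446.)
l(177) - o = 28 - 1*894772098119/14328795 = 28 - 894772098119/14328795 = -894370891859/14328795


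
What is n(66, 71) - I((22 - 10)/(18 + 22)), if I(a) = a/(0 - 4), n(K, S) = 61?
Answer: 2443/40 ≈ 61.075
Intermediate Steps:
I(a) = -a/4 (I(a) = a/(-4) = a*(-¼) = -a/4)
n(66, 71) - I((22 - 10)/(18 + 22)) = 61 - (-1)*(22 - 10)/(18 + 22)/4 = 61 - (-1)*12/40/4 = 61 - (-1)*12*(1/40)/4 = 61 - (-1)*3/(4*10) = 61 - 1*(-3/40) = 61 + 3/40 = 2443/40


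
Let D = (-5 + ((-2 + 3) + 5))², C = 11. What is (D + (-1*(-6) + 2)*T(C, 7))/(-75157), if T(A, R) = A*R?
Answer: -617/75157 ≈ -0.0082095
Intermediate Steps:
D = 1 (D = (-5 + (1 + 5))² = (-5 + 6)² = 1² = 1)
(D + (-1*(-6) + 2)*T(C, 7))/(-75157) = (1 + (-1*(-6) + 2)*(11*7))/(-75157) = (1 + (6 + 2)*77)*(-1/75157) = (1 + 8*77)*(-1/75157) = (1 + 616)*(-1/75157) = 617*(-1/75157) = -617/75157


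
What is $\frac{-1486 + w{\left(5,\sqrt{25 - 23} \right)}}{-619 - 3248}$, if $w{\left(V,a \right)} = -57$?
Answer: $\frac{1543}{3867} \approx 0.39902$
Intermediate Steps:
$\frac{-1486 + w{\left(5,\sqrt{25 - 23} \right)}}{-619 - 3248} = \frac{-1486 - 57}{-619 - 3248} = - \frac{1543}{-3867} = \left(-1543\right) \left(- \frac{1}{3867}\right) = \frac{1543}{3867}$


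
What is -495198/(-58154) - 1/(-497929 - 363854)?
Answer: 213376638094/25058064291 ≈ 8.5153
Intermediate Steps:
-495198/(-58154) - 1/(-497929 - 363854) = -495198*(-1/58154) - 1/(-861783) = 247599/29077 - 1*(-1/861783) = 247599/29077 + 1/861783 = 213376638094/25058064291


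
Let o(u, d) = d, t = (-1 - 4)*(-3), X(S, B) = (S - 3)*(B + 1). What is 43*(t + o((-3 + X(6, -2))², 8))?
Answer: 989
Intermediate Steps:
X(S, B) = (1 + B)*(-3 + S) (X(S, B) = (-3 + S)*(1 + B) = (1 + B)*(-3 + S))
t = 15 (t = -5*(-3) = 15)
43*(t + o((-3 + X(6, -2))², 8)) = 43*(15 + 8) = 43*23 = 989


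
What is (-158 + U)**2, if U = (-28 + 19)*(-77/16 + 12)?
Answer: 12694969/256 ≈ 49590.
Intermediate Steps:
U = -1035/16 (U = -9*(-77*1/16 + 12) = -9*(-77/16 + 12) = -9*115/16 = -1035/16 ≈ -64.688)
(-158 + U)**2 = (-158 - 1035/16)**2 = (-3563/16)**2 = 12694969/256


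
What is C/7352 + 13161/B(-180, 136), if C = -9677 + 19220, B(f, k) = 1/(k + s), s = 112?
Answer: 23996408199/7352 ≈ 3.2639e+6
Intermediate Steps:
B(f, k) = 1/(112 + k) (B(f, k) = 1/(k + 112) = 1/(112 + k))
C = 9543
C/7352 + 13161/B(-180, 136) = 9543/7352 + 13161/(1/(112 + 136)) = 9543*(1/7352) + 13161/(1/248) = 9543/7352 + 13161/(1/248) = 9543/7352 + 13161*248 = 9543/7352 + 3263928 = 23996408199/7352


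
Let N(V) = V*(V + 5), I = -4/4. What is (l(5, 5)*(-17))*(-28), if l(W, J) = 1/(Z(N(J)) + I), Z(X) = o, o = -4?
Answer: -476/5 ≈ -95.200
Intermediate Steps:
I = -1 (I = -4*¼ = -1)
N(V) = V*(5 + V)
Z(X) = -4
l(W, J) = -⅕ (l(W, J) = 1/(-4 - 1) = 1/(-5) = -⅕)
(l(5, 5)*(-17))*(-28) = -⅕*(-17)*(-28) = (17/5)*(-28) = -476/5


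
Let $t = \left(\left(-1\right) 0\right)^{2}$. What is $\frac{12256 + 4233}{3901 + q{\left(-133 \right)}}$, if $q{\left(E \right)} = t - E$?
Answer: $\frac{16489}{4034} \approx 4.0875$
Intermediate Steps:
$t = 0$ ($t = 0^{2} = 0$)
$q{\left(E \right)} = - E$ ($q{\left(E \right)} = 0 - E = - E$)
$\frac{12256 + 4233}{3901 + q{\left(-133 \right)}} = \frac{12256 + 4233}{3901 - -133} = \frac{16489}{3901 + 133} = \frac{16489}{4034}$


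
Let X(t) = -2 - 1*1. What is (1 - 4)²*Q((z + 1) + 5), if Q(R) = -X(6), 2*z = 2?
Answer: 27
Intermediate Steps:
X(t) = -3 (X(t) = -2 - 1 = -3)
z = 1 (z = (½)*2 = 1)
Q(R) = 3 (Q(R) = -1*(-3) = 3)
(1 - 4)²*Q((z + 1) + 5) = (1 - 4)²*3 = (-3)²*3 = 9*3 = 27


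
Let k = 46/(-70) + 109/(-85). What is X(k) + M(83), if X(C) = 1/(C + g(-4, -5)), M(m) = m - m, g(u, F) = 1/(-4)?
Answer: -2380/5211 ≈ -0.45673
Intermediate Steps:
g(u, F) = -¼
k = -1154/595 (k = 46*(-1/70) + 109*(-1/85) = -23/35 - 109/85 = -1154/595 ≈ -1.9395)
M(m) = 0
X(C) = 1/(-¼ + C) (X(C) = 1/(C - ¼) = 1/(-¼ + C))
X(k) + M(83) = 4/(-1 + 4*(-1154/595)) + 0 = 4/(-1 - 4616/595) + 0 = 4/(-5211/595) + 0 = 4*(-595/5211) + 0 = -2380/5211 + 0 = -2380/5211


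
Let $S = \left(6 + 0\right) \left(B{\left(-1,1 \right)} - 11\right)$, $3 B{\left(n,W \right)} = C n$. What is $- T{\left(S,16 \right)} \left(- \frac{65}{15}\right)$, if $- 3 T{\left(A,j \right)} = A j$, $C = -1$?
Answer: $\frac{13312}{9} \approx 1479.1$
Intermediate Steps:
$B{\left(n,W \right)} = - \frac{n}{3}$ ($B{\left(n,W \right)} = \frac{\left(-1\right) n}{3} = - \frac{n}{3}$)
$S = -64$ ($S = \left(6 + 0\right) \left(\left(- \frac{1}{3}\right) \left(-1\right) - 11\right) = 6 \left(\frac{1}{3} - 11\right) = 6 \left(- \frac{32}{3}\right) = -64$)
$T{\left(A,j \right)} = - \frac{A j}{3}$
$- T{\left(S,16 \right)} \left(- \frac{65}{15}\right) = - \left(- \frac{1}{3}\right) \left(-64\right) 16 \left(- \frac{65}{15}\right) = - \frac{1024 \left(\left(-65\right) \frac{1}{15}\right)}{3} = - \frac{1024 \left(-13\right)}{3 \cdot 3} = \left(-1\right) \left(- \frac{13312}{9}\right) = \frac{13312}{9}$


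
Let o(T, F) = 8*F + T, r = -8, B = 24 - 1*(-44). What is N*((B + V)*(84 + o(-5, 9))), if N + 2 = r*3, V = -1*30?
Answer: -149188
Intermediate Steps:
B = 68 (B = 24 + 44 = 68)
o(T, F) = T + 8*F
V = -30
N = -26 (N = -2 - 8*3 = -2 - 24 = -26)
N*((B + V)*(84 + o(-5, 9))) = -26*(68 - 30)*(84 + (-5 + 8*9)) = -988*(84 + (-5 + 72)) = -988*(84 + 67) = -988*151 = -26*5738 = -149188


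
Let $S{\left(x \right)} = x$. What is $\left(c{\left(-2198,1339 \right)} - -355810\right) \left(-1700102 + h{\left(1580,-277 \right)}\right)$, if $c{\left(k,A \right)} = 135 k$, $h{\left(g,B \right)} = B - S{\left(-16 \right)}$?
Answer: $-100457446040$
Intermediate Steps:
$h{\left(g,B \right)} = 16 + B$ ($h{\left(g,B \right)} = B - -16 = B + 16 = 16 + B$)
$\left(c{\left(-2198,1339 \right)} - -355810\right) \left(-1700102 + h{\left(1580,-277 \right)}\right) = \left(135 \left(-2198\right) - -355810\right) \left(-1700102 + \left(16 - 277\right)\right) = \left(-296730 + 355810\right) \left(-1700102 - 261\right) = 59080 \left(-1700363\right) = -100457446040$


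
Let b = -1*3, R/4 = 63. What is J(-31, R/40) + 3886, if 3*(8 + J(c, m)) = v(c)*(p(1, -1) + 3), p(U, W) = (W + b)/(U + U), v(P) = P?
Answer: 11603/3 ≈ 3867.7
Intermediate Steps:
R = 252 (R = 4*63 = 252)
b = -3
p(U, W) = (-3 + W)/(2*U) (p(U, W) = (W - 3)/(U + U) = (-3 + W)/((2*U)) = (-3 + W)*(1/(2*U)) = (-3 + W)/(2*U))
J(c, m) = -8 + c/3 (J(c, m) = -8 + (c*((1/2)*(-3 - 1)/1 + 3))/3 = -8 + (c*((1/2)*1*(-4) + 3))/3 = -8 + (c*(-2 + 3))/3 = -8 + (c*1)/3 = -8 + c/3)
J(-31, R/40) + 3886 = (-8 + (1/3)*(-31)) + 3886 = (-8 - 31/3) + 3886 = -55/3 + 3886 = 11603/3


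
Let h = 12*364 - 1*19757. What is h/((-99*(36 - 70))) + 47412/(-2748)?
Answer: -1529377/70074 ≈ -21.825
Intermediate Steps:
h = -15389 (h = 4368 - 19757 = -15389)
h/((-99*(36 - 70))) + 47412/(-2748) = -15389*(-1/(99*(36 - 70))) + 47412/(-2748) = -15389/((-99*(-34))) + 47412*(-1/2748) = -15389/3366 - 3951/229 = -15389*1/3366 - 3951/229 = -1399/306 - 3951/229 = -1529377/70074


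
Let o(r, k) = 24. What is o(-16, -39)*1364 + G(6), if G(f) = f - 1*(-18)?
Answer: 32760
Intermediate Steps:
G(f) = 18 + f (G(f) = f + 18 = 18 + f)
o(-16, -39)*1364 + G(6) = 24*1364 + (18 + 6) = 32736 + 24 = 32760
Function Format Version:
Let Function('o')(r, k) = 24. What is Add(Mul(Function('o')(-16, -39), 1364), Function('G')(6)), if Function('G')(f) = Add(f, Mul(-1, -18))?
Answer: 32760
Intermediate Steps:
Function('G')(f) = Add(18, f) (Function('G')(f) = Add(f, 18) = Add(18, f))
Add(Mul(Function('o')(-16, -39), 1364), Function('G')(6)) = Add(Mul(24, 1364), Add(18, 6)) = Add(32736, 24) = 32760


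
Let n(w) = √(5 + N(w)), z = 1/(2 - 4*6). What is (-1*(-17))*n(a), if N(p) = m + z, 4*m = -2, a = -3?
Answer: 119*√11/11 ≈ 35.880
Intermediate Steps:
z = -1/22 (z = 1/(2 - 24) = 1/(-22) = -1/22 ≈ -0.045455)
m = -½ (m = (¼)*(-2) = -½ ≈ -0.50000)
N(p) = -6/11 (N(p) = -½ - 1/22 = -6/11)
n(w) = 7*√11/11 (n(w) = √(5 - 6/11) = √(49/11) = 7*√11/11)
(-1*(-17))*n(a) = (-1*(-17))*(7*√11/11) = 17*(7*√11/11) = 119*√11/11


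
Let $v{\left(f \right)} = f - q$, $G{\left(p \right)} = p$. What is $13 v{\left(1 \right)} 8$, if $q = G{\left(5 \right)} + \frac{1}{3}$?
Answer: $- \frac{1352}{3} \approx -450.67$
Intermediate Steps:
$q = \frac{16}{3}$ ($q = 5 + \frac{1}{3} = \frac{16}{3} \approx 5.3333$)
$v{\left(f \right)} = - \frac{16}{3} + f$ ($v{\left(f \right)} = f - \frac{16}{3} = - \frac{16}{3} + f$)
$13 v{\left(1 \right)} 8 = 13 \left(- \frac{16}{3} + 1\right) 8 = 13 \left(- \frac{13}{3}\right) 8 = \left(- \frac{169}{3}\right) 8 = - \frac{1352}{3}$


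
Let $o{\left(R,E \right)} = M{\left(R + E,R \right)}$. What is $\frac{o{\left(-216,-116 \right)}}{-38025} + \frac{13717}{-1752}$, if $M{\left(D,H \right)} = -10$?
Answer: $- \frac{34771427}{4441320} \approx -7.8291$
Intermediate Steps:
$o{\left(R,E \right)} = -10$
$\frac{o{\left(-216,-116 \right)}}{-38025} + \frac{13717}{-1752} = - \frac{10}{-38025} + \frac{13717}{-1752} = \left(-10\right) \left(- \frac{1}{38025}\right) + 13717 \left(- \frac{1}{1752}\right) = \frac{2}{7605} - \frac{13717}{1752} = - \frac{34771427}{4441320}$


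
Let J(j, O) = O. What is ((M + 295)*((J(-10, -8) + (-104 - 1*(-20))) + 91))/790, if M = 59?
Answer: -177/395 ≈ -0.44810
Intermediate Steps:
((M + 295)*((J(-10, -8) + (-104 - 1*(-20))) + 91))/790 = ((59 + 295)*((-8 + (-104 - 1*(-20))) + 91))/790 = (354*((-8 + (-104 + 20)) + 91))*(1/790) = (354*((-8 - 84) + 91))*(1/790) = (354*(-92 + 91))*(1/790) = (354*(-1))*(1/790) = -354*1/790 = -177/395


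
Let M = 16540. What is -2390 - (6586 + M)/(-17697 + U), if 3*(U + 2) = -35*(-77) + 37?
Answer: -120302972/50365 ≈ -2388.6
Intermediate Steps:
U = 2726/3 (U = -2 + (-35*(-77) + 37)/3 = -2 + (2695 + 37)/3 = -2 + (1/3)*2732 = -2 + 2732/3 = 2726/3 ≈ 908.67)
-2390 - (6586 + M)/(-17697 + U) = -2390 - (6586 + 16540)/(-17697 + 2726/3) = -2390 - 23126/(-50365/3) = -2390 - 23126*(-3)/50365 = -2390 - 1*(-69378/50365) = -2390 + 69378/50365 = -120302972/50365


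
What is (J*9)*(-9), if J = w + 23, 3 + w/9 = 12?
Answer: -8424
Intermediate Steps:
w = 81 (w = -27 + 9*12 = -27 + 108 = 81)
J = 104 (J = 81 + 23 = 104)
(J*9)*(-9) = (104*9)*(-9) = 936*(-9) = -8424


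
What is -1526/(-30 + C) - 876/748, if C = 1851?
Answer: -684161/340527 ≈ -2.0091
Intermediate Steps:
-1526/(-30 + C) - 876/748 = -1526/(-30 + 1851) - 876/748 = -1526/1821 - 876*1/748 = -1526*1/1821 - 219/187 = -1526/1821 - 219/187 = -684161/340527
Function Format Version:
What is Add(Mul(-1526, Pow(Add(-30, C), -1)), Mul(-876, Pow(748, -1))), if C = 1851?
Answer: Rational(-684161, 340527) ≈ -2.0091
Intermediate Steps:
Add(Mul(-1526, Pow(Add(-30, C), -1)), Mul(-876, Pow(748, -1))) = Add(Mul(-1526, Pow(Add(-30, 1851), -1)), Mul(-876, Pow(748, -1))) = Add(Mul(-1526, Pow(1821, -1)), Mul(-876, Rational(1, 748))) = Add(Mul(-1526, Rational(1, 1821)), Rational(-219, 187)) = Add(Rational(-1526, 1821), Rational(-219, 187)) = Rational(-684161, 340527)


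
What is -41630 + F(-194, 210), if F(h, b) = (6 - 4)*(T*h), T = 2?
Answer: -42406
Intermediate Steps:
F(h, b) = 4*h (F(h, b) = (6 - 4)*(2*h) = 2*(2*h) = 4*h)
-41630 + F(-194, 210) = -41630 + 4*(-194) = -41630 - 776 = -42406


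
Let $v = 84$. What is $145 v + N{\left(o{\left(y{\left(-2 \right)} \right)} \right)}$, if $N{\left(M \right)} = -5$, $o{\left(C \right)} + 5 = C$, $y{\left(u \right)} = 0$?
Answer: $12175$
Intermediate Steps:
$o{\left(C \right)} = -5 + C$
$145 v + N{\left(o{\left(y{\left(-2 \right)} \right)} \right)} = 145 \cdot 84 - 5 = 12180 - 5 = 12175$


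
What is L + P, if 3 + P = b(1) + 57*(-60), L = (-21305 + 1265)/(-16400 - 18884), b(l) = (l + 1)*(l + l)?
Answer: -30153989/8821 ≈ -3418.4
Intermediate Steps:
b(l) = 2*l*(1 + l) (b(l) = (1 + l)*(2*l) = 2*l*(1 + l))
L = 5010/8821 (L = -20040/(-35284) = -20040*(-1/35284) = 5010/8821 ≈ 0.56796)
P = -3419 (P = -3 + (2*1*(1 + 1) + 57*(-60)) = -3 + (2*1*2 - 3420) = -3 + (4 - 3420) = -3 - 3416 = -3419)
L + P = 5010/8821 - 3419 = -30153989/8821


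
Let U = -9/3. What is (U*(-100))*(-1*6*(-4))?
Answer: 7200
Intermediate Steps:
U = -3 (U = -9*⅓ = -3)
(U*(-100))*(-1*6*(-4)) = (-3*(-100))*(-1*6*(-4)) = 300*(-6*(-4)) = 300*24 = 7200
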